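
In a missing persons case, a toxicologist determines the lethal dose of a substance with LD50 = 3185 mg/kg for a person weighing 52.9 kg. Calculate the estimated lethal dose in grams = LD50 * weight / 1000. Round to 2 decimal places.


Lethal dose calculation:
Lethal dose = LD50 * body_weight / 1000
= 3185 * 52.9 / 1000
= 168486.5 / 1000
= 168.49 g

168.49


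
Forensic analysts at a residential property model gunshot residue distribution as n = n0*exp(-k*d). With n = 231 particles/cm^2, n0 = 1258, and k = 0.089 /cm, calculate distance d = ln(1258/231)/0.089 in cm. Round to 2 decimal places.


GSR distance calculation:
n0/n = 1258 / 231 = 5.445887
ln(n0/n) = 1.694861
d = 1.694861 / 0.089 = 19.04 cm

19.04


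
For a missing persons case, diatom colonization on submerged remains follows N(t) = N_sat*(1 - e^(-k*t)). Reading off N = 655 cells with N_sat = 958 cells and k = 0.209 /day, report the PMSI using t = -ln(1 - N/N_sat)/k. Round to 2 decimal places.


PMSI from diatom colonization curve:
N / N_sat = 655 / 958 = 0.683716
1 - N/N_sat = 0.316284
ln(1 - N/N_sat) = -1.151115
t = -ln(1 - N/N_sat) / k = -(-1.151115) / 0.209 = 5.51 days

5.51


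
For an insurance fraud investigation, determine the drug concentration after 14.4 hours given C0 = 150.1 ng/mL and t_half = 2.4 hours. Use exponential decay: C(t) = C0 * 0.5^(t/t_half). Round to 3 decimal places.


Drug concentration decay:
Number of half-lives = t / t_half = 14.4 / 2.4 = 6
Decay factor = 0.5^6 = 0.015625
C(t) = 150.1 * 0.015625 = 2.345 ng/mL

2.345


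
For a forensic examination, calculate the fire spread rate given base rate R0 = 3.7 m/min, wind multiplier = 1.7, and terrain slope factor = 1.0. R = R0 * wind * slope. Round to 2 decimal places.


Fire spread rate calculation:
R = R0 * wind_factor * slope_factor
= 3.7 * 1.7 * 1.0
= 6.29 * 1.0
= 6.29 m/min

6.29


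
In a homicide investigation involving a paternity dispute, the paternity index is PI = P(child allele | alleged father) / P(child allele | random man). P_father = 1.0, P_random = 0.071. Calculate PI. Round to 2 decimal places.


Paternity Index calculation:
PI = P(allele|father) / P(allele|random)
PI = 1.0 / 0.071
PI = 14.08

14.08


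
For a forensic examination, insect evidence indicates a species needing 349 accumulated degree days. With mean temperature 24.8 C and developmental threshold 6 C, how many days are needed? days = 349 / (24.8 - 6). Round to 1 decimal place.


Insect development time:
Effective temperature = avg_temp - T_base = 24.8 - 6 = 18.8 C
Days = ADD / effective_temp = 349 / 18.8 = 18.6 days

18.6


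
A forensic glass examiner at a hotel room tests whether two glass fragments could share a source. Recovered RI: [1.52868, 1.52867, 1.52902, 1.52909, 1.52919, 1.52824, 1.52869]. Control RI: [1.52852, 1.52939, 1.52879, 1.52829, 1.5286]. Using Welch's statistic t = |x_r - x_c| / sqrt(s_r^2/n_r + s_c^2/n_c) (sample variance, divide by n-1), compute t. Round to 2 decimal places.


Welch's t-criterion for glass RI comparison:
Recovered mean = sum / n_r = 10.70158 / 7 = 1.5287971
Control mean = sum / n_c = 7.64359 / 5 = 1.528718
Recovered sample variance s_r^2 = 1.06924e-07
Control sample variance s_c^2 = 1.7327e-07
Welch SE (unpooled) = sqrt(s_r^2/n_r + s_c^2/n_c) = sqrt(1.52748e-08 + 3.4654e-08) = sqrt(4.99288e-08) = 0.000223448
|mean_r - mean_c| = 7.91429e-05
t = 7.91429e-05 / 0.000223448 = 0.35

0.35


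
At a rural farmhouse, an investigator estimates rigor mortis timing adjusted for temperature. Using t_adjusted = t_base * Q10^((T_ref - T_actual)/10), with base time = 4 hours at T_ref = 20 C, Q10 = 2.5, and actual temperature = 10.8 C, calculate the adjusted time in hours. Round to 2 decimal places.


Rigor mortis time adjustment:
Exponent = (T_ref - T_actual) / 10 = (20 - 10.8) / 10 = 0.92
Q10 factor = 2.5^0.92 = 2.3233
t_adjusted = 4 * 2.3233 = 9.29 hours

9.29


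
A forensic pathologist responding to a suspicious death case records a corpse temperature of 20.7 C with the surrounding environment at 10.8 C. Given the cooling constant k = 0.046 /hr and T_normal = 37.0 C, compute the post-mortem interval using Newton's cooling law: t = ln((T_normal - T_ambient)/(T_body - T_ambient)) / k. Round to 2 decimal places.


Using Newton's law of cooling:
t = ln((T_normal - T_ambient) / (T_body - T_ambient)) / k
T_normal - T_ambient = 26.2
T_body - T_ambient = 9.9
Ratio = 2.646465
ln(ratio) = 0.973225
t = 0.973225 / 0.046 = 21.16 hours

21.16


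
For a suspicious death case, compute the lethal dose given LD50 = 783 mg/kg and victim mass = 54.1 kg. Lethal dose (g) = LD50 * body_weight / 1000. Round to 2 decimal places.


Lethal dose calculation:
Lethal dose = LD50 * body_weight / 1000
= 783 * 54.1 / 1000
= 42360.3 / 1000
= 42.36 g

42.36


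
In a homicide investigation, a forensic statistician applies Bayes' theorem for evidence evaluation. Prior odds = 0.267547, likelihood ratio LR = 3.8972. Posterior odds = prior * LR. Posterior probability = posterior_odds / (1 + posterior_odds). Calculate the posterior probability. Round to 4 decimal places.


Bayesian evidence evaluation:
Posterior odds = prior_odds * LR = 0.267547 * 3.8972 = 1.042684
Posterior probability = posterior_odds / (1 + posterior_odds)
= 1.042684 / (1 + 1.042684)
= 1.042684 / 2.042684
= 0.5104

0.5104


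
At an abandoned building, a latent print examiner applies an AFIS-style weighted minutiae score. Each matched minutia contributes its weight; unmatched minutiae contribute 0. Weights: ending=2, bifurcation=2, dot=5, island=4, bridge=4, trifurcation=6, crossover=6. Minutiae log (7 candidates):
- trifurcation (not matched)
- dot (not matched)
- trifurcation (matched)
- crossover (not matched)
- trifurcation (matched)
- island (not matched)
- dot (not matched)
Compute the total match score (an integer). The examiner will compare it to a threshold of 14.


Weighted minutiae match score:
  trifurcation: not matched, +0
  dot: not matched, +0
  trifurcation: matched, +6 (running total 6)
  crossover: not matched, +0
  trifurcation: matched, +6 (running total 12)
  island: not matched, +0
  dot: not matched, +0
Total score = 12
Threshold = 14; verdict = inconclusive

12


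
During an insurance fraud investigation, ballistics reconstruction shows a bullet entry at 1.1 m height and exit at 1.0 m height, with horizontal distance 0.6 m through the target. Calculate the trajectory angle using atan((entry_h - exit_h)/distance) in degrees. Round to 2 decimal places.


Bullet trajectory angle:
Height difference = 1.1 - 1.0 = 0.1 m
angle = atan(0.1 / 0.6)
angle = atan(0.166667)
angle = 9.46 degrees

9.46


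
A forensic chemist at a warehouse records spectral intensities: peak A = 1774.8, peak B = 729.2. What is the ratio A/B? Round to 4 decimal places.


Spectral peak ratio:
Peak A = 1774.8 counts
Peak B = 729.2 counts
Ratio = 1774.8 / 729.2 = 2.4339

2.4339


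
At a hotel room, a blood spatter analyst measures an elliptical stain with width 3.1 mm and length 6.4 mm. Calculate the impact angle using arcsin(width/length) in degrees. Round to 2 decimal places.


Blood spatter impact angle calculation:
width / length = 3.1 / 6.4 = 0.484375
angle = arcsin(0.484375)
angle = 28.97 degrees

28.97


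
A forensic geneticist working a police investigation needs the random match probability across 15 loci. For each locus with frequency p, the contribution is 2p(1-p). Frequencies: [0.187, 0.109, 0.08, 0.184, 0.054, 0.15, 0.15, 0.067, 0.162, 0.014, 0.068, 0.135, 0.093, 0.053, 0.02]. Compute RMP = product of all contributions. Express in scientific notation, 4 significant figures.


Computing RMP for 15 loci:
Locus 1: 2 * 0.187 * 0.813 = 0.304062
Locus 2: 2 * 0.109 * 0.891 = 0.194238
Locus 3: 2 * 0.08 * 0.92 = 0.1472
Locus 4: 2 * 0.184 * 0.816 = 0.300288
Locus 5: 2 * 0.054 * 0.946 = 0.102168
Locus 6: 2 * 0.15 * 0.85 = 0.255
Locus 7: 2 * 0.15 * 0.85 = 0.255
Locus 8: 2 * 0.067 * 0.933 = 0.125022
Locus 9: 2 * 0.162 * 0.838 = 0.271512
Locus 10: 2 * 0.014 * 0.986 = 0.027608
Locus 11: 2 * 0.068 * 0.932 = 0.126752
Locus 12: 2 * 0.135 * 0.865 = 0.23355
Locus 13: 2 * 0.093 * 0.907 = 0.168702
Locus 14: 2 * 0.053 * 0.947 = 0.100382
Locus 15: 2 * 0.02 * 0.98 = 0.0392
RMP = 3.194e-13

3.194e-13


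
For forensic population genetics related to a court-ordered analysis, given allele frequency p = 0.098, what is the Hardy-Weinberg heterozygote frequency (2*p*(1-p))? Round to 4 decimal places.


Hardy-Weinberg heterozygote frequency:
q = 1 - p = 1 - 0.098 = 0.902
2pq = 2 * 0.098 * 0.902 = 0.1768

0.1768


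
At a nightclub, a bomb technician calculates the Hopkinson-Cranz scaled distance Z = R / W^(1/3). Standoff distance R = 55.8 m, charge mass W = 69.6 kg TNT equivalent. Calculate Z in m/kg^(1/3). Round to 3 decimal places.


Scaled distance calculation:
W^(1/3) = 69.6^(1/3) = 4.11342
Z = R / W^(1/3) = 55.8 / 4.11342
Z = 13.565 m/kg^(1/3)

13.565


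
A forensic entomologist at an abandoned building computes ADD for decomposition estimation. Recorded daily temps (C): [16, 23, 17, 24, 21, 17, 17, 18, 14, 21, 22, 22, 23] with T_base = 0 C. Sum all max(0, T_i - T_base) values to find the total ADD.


Computing ADD day by day:
Day 1: max(0, 16 - 0) = 16
Day 2: max(0, 23 - 0) = 23
Day 3: max(0, 17 - 0) = 17
Day 4: max(0, 24 - 0) = 24
Day 5: max(0, 21 - 0) = 21
Day 6: max(0, 17 - 0) = 17
Day 7: max(0, 17 - 0) = 17
Day 8: max(0, 18 - 0) = 18
Day 9: max(0, 14 - 0) = 14
Day 10: max(0, 21 - 0) = 21
Day 11: max(0, 22 - 0) = 22
Day 12: max(0, 22 - 0) = 22
Day 13: max(0, 23 - 0) = 23
Total ADD = 255

255


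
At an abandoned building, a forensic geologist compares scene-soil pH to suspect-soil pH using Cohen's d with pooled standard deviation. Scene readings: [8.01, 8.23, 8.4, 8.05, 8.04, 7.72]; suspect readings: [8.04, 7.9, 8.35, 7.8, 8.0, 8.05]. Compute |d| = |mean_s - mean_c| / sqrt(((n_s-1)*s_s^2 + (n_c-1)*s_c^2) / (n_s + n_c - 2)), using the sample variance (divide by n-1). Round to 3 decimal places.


Pooled-variance Cohen's d for soil pH comparison:
Scene mean = 48.45 / 6 = 8.075
Suspect mean = 48.14 / 6 = 8.023333
Scene sample variance s_s^2 = 0.05235
Suspect sample variance s_c^2 = 0.034667
Pooled variance = ((n_s-1)*s_s^2 + (n_c-1)*s_c^2) / (n_s + n_c - 2) = 0.043508
Pooled SD = sqrt(0.043508) = 0.208586
Mean difference = 0.051667
|d| = |0.051667| / 0.208586 = 0.248

0.248


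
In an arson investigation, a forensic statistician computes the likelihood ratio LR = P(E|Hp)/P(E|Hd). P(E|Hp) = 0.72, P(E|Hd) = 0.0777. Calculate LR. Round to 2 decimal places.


Likelihood ratio calculation:
LR = P(E|Hp) / P(E|Hd)
LR = 0.72 / 0.0777
LR = 9.27

9.27


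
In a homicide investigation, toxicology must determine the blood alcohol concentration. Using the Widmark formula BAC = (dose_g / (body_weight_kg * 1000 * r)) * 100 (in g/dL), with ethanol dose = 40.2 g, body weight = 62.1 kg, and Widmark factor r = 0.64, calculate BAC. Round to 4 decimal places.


Applying the Widmark formula:
BAC = (dose_g / (body_wt * 1000 * r)) * 100
Denominator = 62.1 * 1000 * 0.64 = 39744
BAC = (40.2 / 39744) * 100
BAC = 0.1011 g/dL

0.1011


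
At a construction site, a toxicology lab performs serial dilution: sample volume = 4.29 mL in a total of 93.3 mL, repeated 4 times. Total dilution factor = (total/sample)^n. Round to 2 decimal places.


Dilution factor calculation:
Single dilution = V_total / V_sample = 93.3 / 4.29 ≈ 21.748252
Number of dilutions = 4
Total DF = (93.3 / 4.29)^4 (full precision, rounded at the end) = 223716.19

223716.19


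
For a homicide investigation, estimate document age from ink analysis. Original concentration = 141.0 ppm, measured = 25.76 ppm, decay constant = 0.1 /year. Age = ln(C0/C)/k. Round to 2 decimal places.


Document age estimation:
C0/C = 141.0 / 25.76 = 5.473602
ln(C0/C) = 1.699937
t = 1.699937 / 0.1 = 17.00 years

17.00


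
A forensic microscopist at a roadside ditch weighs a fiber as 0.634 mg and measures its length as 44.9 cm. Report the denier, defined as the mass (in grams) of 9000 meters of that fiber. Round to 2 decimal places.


Denier calculation:
Mass in grams = 0.634 mg / 1000 = 0.000634 g
Length in meters = 44.9 cm / 100 = 0.449 m
Linear density = mass / length = 0.000634 / 0.449 = 0.00141203 g/m
Denier = (g/m) * 9000 = 0.00141203 * 9000 = 12.71

12.71


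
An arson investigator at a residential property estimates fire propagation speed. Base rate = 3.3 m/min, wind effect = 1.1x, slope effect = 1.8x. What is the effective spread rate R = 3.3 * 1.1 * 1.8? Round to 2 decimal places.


Fire spread rate calculation:
R = R0 * wind_factor * slope_factor
= 3.3 * 1.1 * 1.8
= 3.63 * 1.8
= 6.53 m/min

6.53


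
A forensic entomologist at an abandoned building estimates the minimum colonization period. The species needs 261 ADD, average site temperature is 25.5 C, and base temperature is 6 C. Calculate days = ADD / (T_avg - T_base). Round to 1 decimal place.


Insect development time:
Effective temperature = avg_temp - T_base = 25.5 - 6 = 19.5 C
Days = ADD / effective_temp = 261 / 19.5 = 13.4 days

13.4


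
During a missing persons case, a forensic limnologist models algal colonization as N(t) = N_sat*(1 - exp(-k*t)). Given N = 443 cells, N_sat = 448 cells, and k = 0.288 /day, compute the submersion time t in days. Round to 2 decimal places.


PMSI from diatom colonization curve:
N / N_sat = 443 / 448 = 0.988839
1 - N/N_sat = 0.011161
ln(1 - N/N_sat) = -4.49533
t = -ln(1 - N/N_sat) / k = -(-4.49533) / 0.288 = 15.61 days

15.61


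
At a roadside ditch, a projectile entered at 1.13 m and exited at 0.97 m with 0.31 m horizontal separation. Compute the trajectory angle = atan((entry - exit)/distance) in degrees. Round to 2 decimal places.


Bullet trajectory angle:
Height difference = 1.13 - 0.97 = 0.16 m
angle = atan(0.16 / 0.31)
angle = atan(0.516129)
angle = 27.30 degrees

27.30


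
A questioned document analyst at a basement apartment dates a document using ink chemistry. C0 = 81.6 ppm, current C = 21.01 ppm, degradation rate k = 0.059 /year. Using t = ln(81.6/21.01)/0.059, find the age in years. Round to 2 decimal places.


Document age estimation:
C0/C = 81.6 / 21.01 = 3.883865
ln(C0/C) = 1.356831
t = 1.356831 / 0.059 = 23.00 years

23.00


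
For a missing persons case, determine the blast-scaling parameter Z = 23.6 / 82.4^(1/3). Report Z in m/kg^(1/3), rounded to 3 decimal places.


Scaled distance calculation:
W^(1/3) = 82.4^(1/3) = 4.351534
Z = R / W^(1/3) = 23.6 / 4.351534
Z = 5.423 m/kg^(1/3)

5.423


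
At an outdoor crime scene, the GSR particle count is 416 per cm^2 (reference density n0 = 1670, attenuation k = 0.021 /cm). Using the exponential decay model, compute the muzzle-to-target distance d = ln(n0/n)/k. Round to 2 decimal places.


GSR distance calculation:
n0/n = 1670 / 416 = 4.014423
ln(n0/n) = 1.389894
d = 1.389894 / 0.021 = 66.19 cm

66.19


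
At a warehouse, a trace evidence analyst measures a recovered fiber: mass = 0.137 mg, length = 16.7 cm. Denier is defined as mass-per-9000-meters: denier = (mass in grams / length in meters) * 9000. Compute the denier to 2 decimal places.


Denier calculation:
Mass in grams = 0.137 mg / 1000 = 0.000137 g
Length in meters = 16.7 cm / 100 = 0.167 m
Linear density = mass / length = 0.000137 / 0.167 = 0.00082036 g/m
Denier = (g/m) * 9000 = 0.00082036 * 9000 = 7.38

7.38


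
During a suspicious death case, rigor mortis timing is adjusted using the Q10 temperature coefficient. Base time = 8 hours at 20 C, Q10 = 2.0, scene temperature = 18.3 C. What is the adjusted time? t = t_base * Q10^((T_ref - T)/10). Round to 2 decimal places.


Rigor mortis time adjustment:
Exponent = (T_ref - T_actual) / 10 = (20 - 18.3) / 10 = 0.17
Q10 factor = 2.0^0.17 = 1.12506
t_adjusted = 8 * 1.12506 = 9.00 hours

9.00


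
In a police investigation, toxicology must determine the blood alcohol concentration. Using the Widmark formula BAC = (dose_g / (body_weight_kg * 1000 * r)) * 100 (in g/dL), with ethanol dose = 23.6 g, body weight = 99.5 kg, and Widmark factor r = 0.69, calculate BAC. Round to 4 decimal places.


Applying the Widmark formula:
BAC = (dose_g / (body_wt * 1000 * r)) * 100
Denominator = 99.5 * 1000 * 0.69 = 68655
BAC = (23.6 / 68655) * 100
BAC = 0.0344 g/dL

0.0344


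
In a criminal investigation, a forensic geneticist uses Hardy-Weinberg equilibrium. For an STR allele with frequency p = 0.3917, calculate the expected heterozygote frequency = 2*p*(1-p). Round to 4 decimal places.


Hardy-Weinberg heterozygote frequency:
q = 1 - p = 1 - 0.3917 = 0.6083
2pq = 2 * 0.3917 * 0.6083 = 0.4765

0.4765


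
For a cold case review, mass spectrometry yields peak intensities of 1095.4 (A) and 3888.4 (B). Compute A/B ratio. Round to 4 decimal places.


Spectral peak ratio:
Peak A = 1095.4 counts
Peak B = 3888.4 counts
Ratio = 1095.4 / 3888.4 = 0.2817

0.2817


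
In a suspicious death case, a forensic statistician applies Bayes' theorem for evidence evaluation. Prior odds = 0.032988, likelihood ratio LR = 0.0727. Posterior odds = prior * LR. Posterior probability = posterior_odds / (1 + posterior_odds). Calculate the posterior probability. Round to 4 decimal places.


Bayesian evidence evaluation:
Posterior odds = prior_odds * LR = 0.032988 * 0.0727 = 0.002398228
Posterior probability = posterior_odds / (1 + posterior_odds)
= 0.002398228 / (1 + 0.002398228)
= 0.002398228 / 1.002398228
= 0.0024

0.0024


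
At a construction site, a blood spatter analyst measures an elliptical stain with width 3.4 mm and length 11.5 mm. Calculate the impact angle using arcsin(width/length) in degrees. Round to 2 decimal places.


Blood spatter impact angle calculation:
width / length = 3.4 / 11.5 = 0.295652
angle = arcsin(0.295652)
angle = 17.20 degrees

17.20


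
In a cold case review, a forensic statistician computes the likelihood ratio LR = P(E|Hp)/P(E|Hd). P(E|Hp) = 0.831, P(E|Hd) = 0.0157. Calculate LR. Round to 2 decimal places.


Likelihood ratio calculation:
LR = P(E|Hp) / P(E|Hd)
LR = 0.831 / 0.0157
LR = 52.93

52.93


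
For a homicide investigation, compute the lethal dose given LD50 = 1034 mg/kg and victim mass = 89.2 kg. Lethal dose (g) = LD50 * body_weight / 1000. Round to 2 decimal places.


Lethal dose calculation:
Lethal dose = LD50 * body_weight / 1000
= 1034 * 89.2 / 1000
= 92232.8 / 1000
= 92.23 g

92.23


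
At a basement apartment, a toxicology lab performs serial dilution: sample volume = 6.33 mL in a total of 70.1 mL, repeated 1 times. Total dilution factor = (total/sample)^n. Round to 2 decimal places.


Dilution factor calculation:
Single dilution = V_total / V_sample = 70.1 / 6.33 ≈ 11.07425
Number of dilutions = 1
Total DF = (70.1 / 6.33)^1 (full precision, rounded at the end) = 11.07

11.07


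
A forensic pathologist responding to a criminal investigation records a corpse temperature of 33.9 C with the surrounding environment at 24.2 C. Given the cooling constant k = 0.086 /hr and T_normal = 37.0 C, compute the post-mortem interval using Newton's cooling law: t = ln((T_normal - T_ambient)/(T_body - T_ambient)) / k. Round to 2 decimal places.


Using Newton's law of cooling:
t = ln((T_normal - T_ambient) / (T_body - T_ambient)) / k
T_normal - T_ambient = 12.8
T_body - T_ambient = 9.7
Ratio = 1.319588
ln(ratio) = 0.27732
t = 0.27732 / 0.086 = 3.22 hours

3.22


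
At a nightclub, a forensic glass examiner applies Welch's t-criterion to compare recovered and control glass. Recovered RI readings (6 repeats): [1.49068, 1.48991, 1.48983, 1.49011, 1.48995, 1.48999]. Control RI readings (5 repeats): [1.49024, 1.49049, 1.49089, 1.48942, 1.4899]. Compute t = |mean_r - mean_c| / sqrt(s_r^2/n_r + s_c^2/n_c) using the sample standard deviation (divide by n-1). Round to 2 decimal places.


Welch's t-criterion for glass RI comparison:
Recovered mean = sum / n_r = 8.94047 / 6 = 1.4900783
Control mean = sum / n_c = 7.45094 / 5 = 1.490188
Recovered sample variance s_r^2 = 9.54567e-08
Control sample variance s_c^2 = 3.1487e-07
Welch SE (unpooled) = sqrt(s_r^2/n_r + s_c^2/n_c) = sqrt(1.59094e-08 + 6.2974e-08) = sqrt(7.88834e-08) = 0.000280862
|mean_r - mean_c| = 0.000109667
t = 0.000109667 / 0.000280862 = 0.39

0.39


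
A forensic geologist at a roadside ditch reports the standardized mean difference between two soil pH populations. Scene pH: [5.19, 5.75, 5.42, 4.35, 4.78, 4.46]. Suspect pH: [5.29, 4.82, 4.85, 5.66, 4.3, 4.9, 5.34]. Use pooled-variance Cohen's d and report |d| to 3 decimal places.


Pooled-variance Cohen's d for soil pH comparison:
Scene mean = 29.95 / 6 = 4.991667
Suspect mean = 35.16 / 7 = 5.022857
Scene sample variance s_s^2 = 0.307417
Suspect sample variance s_c^2 = 0.197757
Pooled variance = ((n_s-1)*s_s^2 + (n_c-1)*s_c^2) / (n_s + n_c - 2) = 0.247602
Pooled SD = sqrt(0.247602) = 0.497596
Mean difference = -0.03119
|d| = |-0.03119| / 0.497596 = 0.063

0.063


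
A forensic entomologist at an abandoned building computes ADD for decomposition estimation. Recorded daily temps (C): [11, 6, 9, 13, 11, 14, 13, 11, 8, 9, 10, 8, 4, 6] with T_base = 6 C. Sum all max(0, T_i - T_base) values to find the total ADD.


Computing ADD day by day:
Day 1: max(0, 11 - 6) = 5
Day 2: max(0, 6 - 6) = 0
Day 3: max(0, 9 - 6) = 3
Day 4: max(0, 13 - 6) = 7
Day 5: max(0, 11 - 6) = 5
Day 6: max(0, 14 - 6) = 8
Day 7: max(0, 13 - 6) = 7
Day 8: max(0, 11 - 6) = 5
Day 9: max(0, 8 - 6) = 2
Day 10: max(0, 9 - 6) = 3
Day 11: max(0, 10 - 6) = 4
Day 12: max(0, 8 - 6) = 2
Day 13: max(0, 4 - 6) = 0
Day 14: max(0, 6 - 6) = 0
Total ADD = 51

51


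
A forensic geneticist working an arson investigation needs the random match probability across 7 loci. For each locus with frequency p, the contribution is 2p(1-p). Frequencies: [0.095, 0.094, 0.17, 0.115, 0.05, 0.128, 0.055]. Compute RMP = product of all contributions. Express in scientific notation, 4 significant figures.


Computing RMP for 7 loci:
Locus 1: 2 * 0.095 * 0.905 = 0.17195
Locus 2: 2 * 0.094 * 0.906 = 0.170328
Locus 3: 2 * 0.17 * 0.83 = 0.2822
Locus 4: 2 * 0.115 * 0.885 = 0.20355
Locus 5: 2 * 0.05 * 0.95 = 0.095
Locus 6: 2 * 0.128 * 0.872 = 0.223232
Locus 7: 2 * 0.055 * 0.945 = 0.10395
RMP = 3.709e-06

3.709e-06


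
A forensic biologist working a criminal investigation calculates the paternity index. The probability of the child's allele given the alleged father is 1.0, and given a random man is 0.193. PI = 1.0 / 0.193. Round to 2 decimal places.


Paternity Index calculation:
PI = P(allele|father) / P(allele|random)
PI = 1.0 / 0.193
PI = 5.18

5.18


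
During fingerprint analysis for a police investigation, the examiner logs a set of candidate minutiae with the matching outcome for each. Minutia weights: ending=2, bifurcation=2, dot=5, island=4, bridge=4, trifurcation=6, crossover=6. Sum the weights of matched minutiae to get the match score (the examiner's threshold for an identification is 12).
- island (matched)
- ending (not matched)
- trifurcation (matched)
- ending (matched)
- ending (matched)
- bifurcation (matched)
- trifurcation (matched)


Weighted minutiae match score:
  island: matched, +4 (running total 4)
  ending: not matched, +0
  trifurcation: matched, +6 (running total 10)
  ending: matched, +2 (running total 12)
  ending: matched, +2 (running total 14)
  bifurcation: matched, +2 (running total 16)
  trifurcation: matched, +6 (running total 22)
Total score = 22
Threshold = 12; verdict = identification

22


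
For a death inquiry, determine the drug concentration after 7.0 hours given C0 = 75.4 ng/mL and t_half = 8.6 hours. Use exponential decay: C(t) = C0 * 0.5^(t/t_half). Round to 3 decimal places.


Drug concentration decay:
Number of half-lives = t / t_half = 7.0 / 8.6 = 0.813953
Decay factor = 0.5^0.813953 = 0.56882114
C(t) = 75.4 * 0.56882114 = 42.889 ng/mL

42.889


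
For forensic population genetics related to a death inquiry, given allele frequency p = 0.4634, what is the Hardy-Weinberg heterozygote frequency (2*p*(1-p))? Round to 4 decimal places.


Hardy-Weinberg heterozygote frequency:
q = 1 - p = 1 - 0.4634 = 0.5366
2pq = 2 * 0.4634 * 0.5366 = 0.4973

0.4973


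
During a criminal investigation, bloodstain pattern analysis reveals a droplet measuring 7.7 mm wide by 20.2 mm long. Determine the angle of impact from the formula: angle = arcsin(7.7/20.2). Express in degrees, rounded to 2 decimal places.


Blood spatter impact angle calculation:
width / length = 7.7 / 20.2 = 0.381188
angle = arcsin(0.381188)
angle = 22.41 degrees

22.41


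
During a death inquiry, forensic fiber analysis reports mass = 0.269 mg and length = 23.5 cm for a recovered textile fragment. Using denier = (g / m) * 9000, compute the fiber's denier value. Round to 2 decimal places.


Denier calculation:
Mass in grams = 0.269 mg / 1000 = 0.000269 g
Length in meters = 23.5 cm / 100 = 0.235 m
Linear density = mass / length = 0.000269 / 0.235 = 0.00114468 g/m
Denier = (g/m) * 9000 = 0.00114468 * 9000 = 10.30

10.30


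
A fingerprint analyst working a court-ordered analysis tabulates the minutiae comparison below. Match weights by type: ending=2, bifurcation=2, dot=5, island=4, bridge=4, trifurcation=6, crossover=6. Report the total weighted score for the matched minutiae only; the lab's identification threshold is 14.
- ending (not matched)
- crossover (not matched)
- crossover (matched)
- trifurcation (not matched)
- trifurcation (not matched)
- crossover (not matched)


Weighted minutiae match score:
  ending: not matched, +0
  crossover: not matched, +0
  crossover: matched, +6 (running total 6)
  trifurcation: not matched, +0
  trifurcation: not matched, +0
  crossover: not matched, +0
Total score = 6
Threshold = 14; verdict = inconclusive

6


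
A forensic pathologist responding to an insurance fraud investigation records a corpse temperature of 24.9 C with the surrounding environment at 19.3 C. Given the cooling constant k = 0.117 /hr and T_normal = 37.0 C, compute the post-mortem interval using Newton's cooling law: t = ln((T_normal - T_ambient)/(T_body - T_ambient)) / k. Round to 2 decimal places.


Using Newton's law of cooling:
t = ln((T_normal - T_ambient) / (T_body - T_ambient)) / k
T_normal - T_ambient = 17.7
T_body - T_ambient = 5.6
Ratio = 3.160714
ln(ratio) = 1.150798
t = 1.150798 / 0.117 = 9.84 hours

9.84


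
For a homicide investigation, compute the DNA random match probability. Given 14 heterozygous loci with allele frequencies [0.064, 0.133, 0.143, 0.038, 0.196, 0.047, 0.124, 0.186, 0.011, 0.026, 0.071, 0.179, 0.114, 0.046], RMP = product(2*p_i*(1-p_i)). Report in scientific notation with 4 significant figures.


Computing RMP for 14 loci:
Locus 1: 2 * 0.064 * 0.936 = 0.119808
Locus 2: 2 * 0.133 * 0.867 = 0.230622
Locus 3: 2 * 0.143 * 0.857 = 0.245102
Locus 4: 2 * 0.038 * 0.962 = 0.073112
Locus 5: 2 * 0.196 * 0.804 = 0.315168
Locus 6: 2 * 0.047 * 0.953 = 0.089582
Locus 7: 2 * 0.124 * 0.876 = 0.217248
Locus 8: 2 * 0.186 * 0.814 = 0.302808
Locus 9: 2 * 0.011 * 0.989 = 0.021758
Locus 10: 2 * 0.026 * 0.974 = 0.050648
Locus 11: 2 * 0.071 * 0.929 = 0.131918
Locus 12: 2 * 0.179 * 0.821 = 0.293918
Locus 13: 2 * 0.114 * 0.886 = 0.202008
Locus 14: 2 * 0.046 * 0.954 = 0.087768
RMP = 6.967e-13

6.967e-13


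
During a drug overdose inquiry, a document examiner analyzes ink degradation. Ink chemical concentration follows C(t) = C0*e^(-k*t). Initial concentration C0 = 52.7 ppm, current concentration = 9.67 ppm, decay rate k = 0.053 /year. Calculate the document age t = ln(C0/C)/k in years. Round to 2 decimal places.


Document age estimation:
C0/C = 52.7 / 9.67 = 5.449845
ln(C0/C) = 1.695587
t = 1.695587 / 0.053 = 31.99 years

31.99


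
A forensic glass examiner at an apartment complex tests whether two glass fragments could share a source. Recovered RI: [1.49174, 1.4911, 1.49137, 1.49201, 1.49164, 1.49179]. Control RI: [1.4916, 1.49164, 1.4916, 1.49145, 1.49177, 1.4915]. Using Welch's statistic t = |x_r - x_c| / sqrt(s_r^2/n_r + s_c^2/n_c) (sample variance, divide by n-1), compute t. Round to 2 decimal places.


Welch's t-criterion for glass RI comparison:
Recovered mean = sum / n_r = 8.94965 / 6 = 1.4916083
Control mean = sum / n_c = 8.94956 / 6 = 1.4915933
Recovered sample variance s_r^2 = 1.05577e-07
Control sample variance s_c^2 = 1.25467e-08
Welch SE (unpooled) = sqrt(s_r^2/n_r + s_c^2/n_c) = sqrt(1.75961e-08 + 2.09111e-09) = sqrt(1.96872e-08) = 0.000140311
|mean_r - mean_c| = 1.5e-05
t = 1.5e-05 / 0.000140311 = 0.11

0.11


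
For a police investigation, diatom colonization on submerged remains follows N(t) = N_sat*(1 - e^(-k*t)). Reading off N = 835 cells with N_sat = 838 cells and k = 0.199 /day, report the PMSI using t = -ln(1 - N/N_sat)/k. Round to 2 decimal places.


PMSI from diatom colonization curve:
N / N_sat = 835 / 838 = 0.99642
1 - N/N_sat = 0.00358
ln(1 - N/N_sat) = -5.632392
t = -ln(1 - N/N_sat) / k = -(-5.632392) / 0.199 = 28.30 days

28.30


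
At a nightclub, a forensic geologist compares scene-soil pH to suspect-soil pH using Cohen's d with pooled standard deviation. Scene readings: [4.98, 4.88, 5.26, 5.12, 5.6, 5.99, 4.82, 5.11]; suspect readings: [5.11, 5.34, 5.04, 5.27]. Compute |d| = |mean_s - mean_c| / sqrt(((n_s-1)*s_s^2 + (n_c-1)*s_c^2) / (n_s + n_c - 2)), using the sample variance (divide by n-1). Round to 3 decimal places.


Pooled-variance Cohen's d for soil pH comparison:
Scene mean = 41.76 / 8 = 5.22
Suspect mean = 20.76 / 4 = 5.19
Scene sample variance s_s^2 = 0.156314
Suspect sample variance s_c^2 = 0.019267
Pooled variance = ((n_s-1)*s_s^2 + (n_c-1)*s_c^2) / (n_s + n_c - 2) = 0.1152
Pooled SD = sqrt(0.1152) = 0.339411
Mean difference = 0.03
|d| = |0.03| / 0.339411 = 0.088

0.088


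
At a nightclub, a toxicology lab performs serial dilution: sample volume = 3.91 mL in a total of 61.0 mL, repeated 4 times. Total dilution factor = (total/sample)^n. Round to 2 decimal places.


Dilution factor calculation:
Single dilution = V_total / V_sample = 61.0 / 3.91 ≈ 15.601023
Number of dilutions = 4
Total DF = (61.0 / 3.91)^4 (full precision, rounded at the end) = 59239.63

59239.63


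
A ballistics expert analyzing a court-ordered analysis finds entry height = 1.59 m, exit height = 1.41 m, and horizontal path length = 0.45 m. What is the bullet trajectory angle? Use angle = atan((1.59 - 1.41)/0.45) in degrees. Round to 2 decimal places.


Bullet trajectory angle:
Height difference = 1.59 - 1.41 = 0.18 m
angle = atan(0.18 / 0.45)
angle = atan(0.4)
angle = 21.80 degrees

21.80


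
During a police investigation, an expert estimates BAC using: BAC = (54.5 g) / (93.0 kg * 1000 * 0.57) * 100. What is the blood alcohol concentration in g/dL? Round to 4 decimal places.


Applying the Widmark formula:
BAC = (dose_g / (body_wt * 1000 * r)) * 100
Denominator = 93.0 * 1000 * 0.57 = 53010
BAC = (54.5 / 53010) * 100
BAC = 0.1028 g/dL

0.1028


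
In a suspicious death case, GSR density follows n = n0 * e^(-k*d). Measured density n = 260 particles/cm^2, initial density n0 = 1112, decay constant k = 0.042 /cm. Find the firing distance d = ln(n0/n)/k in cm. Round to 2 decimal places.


GSR distance calculation:
n0/n = 1112 / 260 = 4.276923
ln(n0/n) = 1.453234
d = 1.453234 / 0.042 = 34.60 cm

34.60


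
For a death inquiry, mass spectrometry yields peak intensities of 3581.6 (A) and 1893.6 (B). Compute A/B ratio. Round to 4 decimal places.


Spectral peak ratio:
Peak A = 3581.6 counts
Peak B = 1893.6 counts
Ratio = 3581.6 / 1893.6 = 1.8914

1.8914


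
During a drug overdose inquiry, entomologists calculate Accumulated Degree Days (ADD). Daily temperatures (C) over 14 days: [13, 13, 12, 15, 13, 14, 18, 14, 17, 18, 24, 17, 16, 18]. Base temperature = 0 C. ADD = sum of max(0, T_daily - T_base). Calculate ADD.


Computing ADD day by day:
Day 1: max(0, 13 - 0) = 13
Day 2: max(0, 13 - 0) = 13
Day 3: max(0, 12 - 0) = 12
Day 4: max(0, 15 - 0) = 15
Day 5: max(0, 13 - 0) = 13
Day 6: max(0, 14 - 0) = 14
Day 7: max(0, 18 - 0) = 18
Day 8: max(0, 14 - 0) = 14
Day 9: max(0, 17 - 0) = 17
Day 10: max(0, 18 - 0) = 18
Day 11: max(0, 24 - 0) = 24
Day 12: max(0, 17 - 0) = 17
Day 13: max(0, 16 - 0) = 16
Day 14: max(0, 18 - 0) = 18
Total ADD = 222

222


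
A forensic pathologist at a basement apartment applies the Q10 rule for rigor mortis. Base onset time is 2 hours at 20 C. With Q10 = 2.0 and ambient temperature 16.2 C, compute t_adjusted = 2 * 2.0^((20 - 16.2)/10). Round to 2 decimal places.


Rigor mortis time adjustment:
Exponent = (T_ref - T_actual) / 10 = (20 - 16.2) / 10 = 0.38
Q10 factor = 2.0^0.38 = 1.30134
t_adjusted = 2 * 1.30134 = 2.60 hours

2.60


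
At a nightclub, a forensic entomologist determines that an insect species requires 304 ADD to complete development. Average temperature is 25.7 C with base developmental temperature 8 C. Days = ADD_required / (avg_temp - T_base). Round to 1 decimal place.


Insect development time:
Effective temperature = avg_temp - T_base = 25.7 - 8 = 17.7 C
Days = ADD / effective_temp = 304 / 17.7 = 17.2 days

17.2


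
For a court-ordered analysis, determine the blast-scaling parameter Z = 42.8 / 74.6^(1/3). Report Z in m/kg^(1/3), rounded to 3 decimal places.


Scaled distance calculation:
W^(1/3) = 74.6^(1/3) = 4.209653
Z = R / W^(1/3) = 42.8 / 4.209653
Z = 10.167 m/kg^(1/3)

10.167


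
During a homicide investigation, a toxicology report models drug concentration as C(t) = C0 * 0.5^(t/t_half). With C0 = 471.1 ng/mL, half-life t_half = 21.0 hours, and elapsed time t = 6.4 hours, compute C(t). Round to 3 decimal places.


Drug concentration decay:
Number of half-lives = t / t_half = 6.4 / 21.0 = 0.304762
Decay factor = 0.5^0.304762 = 0.80957576
C(t) = 471.1 * 0.80957576 = 381.391 ng/mL

381.391


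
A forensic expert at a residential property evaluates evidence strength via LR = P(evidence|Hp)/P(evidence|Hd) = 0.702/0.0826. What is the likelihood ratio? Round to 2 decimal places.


Likelihood ratio calculation:
LR = P(E|Hp) / P(E|Hd)
LR = 0.702 / 0.0826
LR = 8.50

8.50


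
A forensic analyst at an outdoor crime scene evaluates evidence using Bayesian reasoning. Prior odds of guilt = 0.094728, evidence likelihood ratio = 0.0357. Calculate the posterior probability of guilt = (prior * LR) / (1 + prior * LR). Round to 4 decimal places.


Bayesian evidence evaluation:
Posterior odds = prior_odds * LR = 0.094728 * 0.0357 = 0.00338179
Posterior probability = posterior_odds / (1 + posterior_odds)
= 0.00338179 / (1 + 0.00338179)
= 0.00338179 / 1.00338179
= 0.0034

0.0034


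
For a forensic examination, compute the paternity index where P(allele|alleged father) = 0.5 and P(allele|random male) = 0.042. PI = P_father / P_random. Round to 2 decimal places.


Paternity Index calculation:
PI = P(allele|father) / P(allele|random)
PI = 0.5 / 0.042
PI = 11.90

11.90


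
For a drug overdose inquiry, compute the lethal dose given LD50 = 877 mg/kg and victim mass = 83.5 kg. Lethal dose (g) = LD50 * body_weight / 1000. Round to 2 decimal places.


Lethal dose calculation:
Lethal dose = LD50 * body_weight / 1000
= 877 * 83.5 / 1000
= 73229.5 / 1000
= 73.23 g

73.23


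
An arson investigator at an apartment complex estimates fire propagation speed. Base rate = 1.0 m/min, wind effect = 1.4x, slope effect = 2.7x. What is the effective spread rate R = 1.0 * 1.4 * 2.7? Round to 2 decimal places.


Fire spread rate calculation:
R = R0 * wind_factor * slope_factor
= 1.0 * 1.4 * 2.7
= 1.4 * 2.7
= 3.78 m/min

3.78


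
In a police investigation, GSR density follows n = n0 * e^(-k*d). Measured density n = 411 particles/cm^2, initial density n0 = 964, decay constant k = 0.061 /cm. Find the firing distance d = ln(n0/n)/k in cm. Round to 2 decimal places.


GSR distance calculation:
n0/n = 964 / 411 = 2.345499
ln(n0/n) = 0.852498
d = 0.852498 / 0.061 = 13.98 cm

13.98


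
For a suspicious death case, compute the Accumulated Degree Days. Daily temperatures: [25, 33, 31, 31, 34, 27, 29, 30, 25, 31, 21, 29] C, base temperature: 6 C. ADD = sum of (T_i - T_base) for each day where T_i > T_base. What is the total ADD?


Computing ADD day by day:
Day 1: max(0, 25 - 6) = 19
Day 2: max(0, 33 - 6) = 27
Day 3: max(0, 31 - 6) = 25
Day 4: max(0, 31 - 6) = 25
Day 5: max(0, 34 - 6) = 28
Day 6: max(0, 27 - 6) = 21
Day 7: max(0, 29 - 6) = 23
Day 8: max(0, 30 - 6) = 24
Day 9: max(0, 25 - 6) = 19
Day 10: max(0, 31 - 6) = 25
Day 11: max(0, 21 - 6) = 15
Day 12: max(0, 29 - 6) = 23
Total ADD = 274

274


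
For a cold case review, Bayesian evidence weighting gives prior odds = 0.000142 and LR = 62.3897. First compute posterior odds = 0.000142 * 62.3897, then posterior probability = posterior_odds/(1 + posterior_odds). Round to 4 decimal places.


Bayesian evidence evaluation:
Posterior odds = prior_odds * LR = 0.000142 * 62.3897 = 0.008859337
Posterior probability = posterior_odds / (1 + posterior_odds)
= 0.008859337 / (1 + 0.008859337)
= 0.008859337 / 1.008859337
= 0.0088

0.0088


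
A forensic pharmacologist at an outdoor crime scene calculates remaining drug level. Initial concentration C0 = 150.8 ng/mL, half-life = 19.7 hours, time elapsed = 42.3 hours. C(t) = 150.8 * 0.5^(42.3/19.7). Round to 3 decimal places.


Drug concentration decay:
Number of half-lives = t / t_half = 42.3 / 19.7 = 2.147208
Decay factor = 0.5^2.147208 = 0.22574908
C(t) = 150.8 * 0.22574908 = 34.043 ng/mL

34.043


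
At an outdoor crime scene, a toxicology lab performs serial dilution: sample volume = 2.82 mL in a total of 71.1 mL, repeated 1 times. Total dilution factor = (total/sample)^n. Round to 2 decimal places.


Dilution factor calculation:
Single dilution = V_total / V_sample = 71.1 / 2.82 ≈ 25.212766
Number of dilutions = 1
Total DF = (71.1 / 2.82)^1 (full precision, rounded at the end) = 25.21

25.21


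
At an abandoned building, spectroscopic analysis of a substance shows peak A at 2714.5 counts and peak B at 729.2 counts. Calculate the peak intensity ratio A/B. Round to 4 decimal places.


Spectral peak ratio:
Peak A = 2714.5 counts
Peak B = 729.2 counts
Ratio = 2714.5 / 729.2 = 3.7226

3.7226


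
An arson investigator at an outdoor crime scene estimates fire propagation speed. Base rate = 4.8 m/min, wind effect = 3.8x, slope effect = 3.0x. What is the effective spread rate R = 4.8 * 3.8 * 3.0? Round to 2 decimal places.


Fire spread rate calculation:
R = R0 * wind_factor * slope_factor
= 4.8 * 3.8 * 3.0
= 18.24 * 3.0
= 54.72 m/min

54.72


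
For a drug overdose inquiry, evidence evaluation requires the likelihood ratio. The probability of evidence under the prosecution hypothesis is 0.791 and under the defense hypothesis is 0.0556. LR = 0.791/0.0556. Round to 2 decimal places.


Likelihood ratio calculation:
LR = P(E|Hp) / P(E|Hd)
LR = 0.791 / 0.0556
LR = 14.23

14.23


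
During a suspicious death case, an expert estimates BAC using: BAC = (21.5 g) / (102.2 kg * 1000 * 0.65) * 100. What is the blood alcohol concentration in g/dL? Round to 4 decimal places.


Applying the Widmark formula:
BAC = (dose_g / (body_wt * 1000 * r)) * 100
Denominator = 102.2 * 1000 * 0.65 = 66430
BAC = (21.5 / 66430) * 100
BAC = 0.0324 g/dL

0.0324


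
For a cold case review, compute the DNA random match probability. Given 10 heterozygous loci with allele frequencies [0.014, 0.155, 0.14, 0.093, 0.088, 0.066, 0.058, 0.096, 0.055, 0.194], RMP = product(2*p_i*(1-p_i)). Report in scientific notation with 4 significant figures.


Computing RMP for 10 loci:
Locus 1: 2 * 0.014 * 0.986 = 0.027608
Locus 2: 2 * 0.155 * 0.845 = 0.26195
Locus 3: 2 * 0.14 * 0.86 = 0.2408
Locus 4: 2 * 0.093 * 0.907 = 0.168702
Locus 5: 2 * 0.088 * 0.912 = 0.160512
Locus 6: 2 * 0.066 * 0.934 = 0.123288
Locus 7: 2 * 0.058 * 0.942 = 0.109272
Locus 8: 2 * 0.096 * 0.904 = 0.173568
Locus 9: 2 * 0.055 * 0.945 = 0.10395
Locus 10: 2 * 0.194 * 0.806 = 0.312728
RMP = 3.584e-09

3.584e-09


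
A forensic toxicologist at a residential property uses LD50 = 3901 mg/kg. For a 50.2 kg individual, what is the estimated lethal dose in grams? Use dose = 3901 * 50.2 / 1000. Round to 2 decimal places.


Lethal dose calculation:
Lethal dose = LD50 * body_weight / 1000
= 3901 * 50.2 / 1000
= 195830.2 / 1000
= 195.83 g

195.83
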